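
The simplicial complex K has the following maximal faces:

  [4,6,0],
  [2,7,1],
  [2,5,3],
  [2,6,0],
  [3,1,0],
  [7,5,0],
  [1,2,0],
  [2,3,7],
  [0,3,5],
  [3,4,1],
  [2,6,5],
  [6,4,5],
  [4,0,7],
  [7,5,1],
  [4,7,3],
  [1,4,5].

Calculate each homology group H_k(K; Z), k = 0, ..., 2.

H_0 = Z,  H_1 = Z^2,  H_2 = Z.

Order the vertices as 0 < 1 < 2 < 3 < 4 < 5 < 6 < 7. Listing each simplex with vertices in this order, K has dimension 2 with simplices:

  0-simplices (8): [0], [1], [2], [3], [4], [5], [6], [7]
  1-simplices (24): (24 of them)
  2-simplices (16): [0,1,2], [0,1,3], [0,2,6], [0,3,5], [0,4,6], [0,4,7], [0,5,7], [1,2,7], [1,3,4], [1,4,5], [1,5,7], [2,3,5], [2,3,7], [2,5,6], [3,4,7], [4,5,6]

so the chain groups are C_0 ≅ Z^8, C_1 ≅ Z^24, C_2 ≅ Z^16.

The boundary map ∂_1: C_1 → C_0 maps an edge to its endpoints' difference, ∂[p,q] = q − p. For instance
  ∂[4,7] = [7] − [4].
The resulting 8×24 matrix has rank 7, and its Smith normal form has invariant factors (1,1,1,1,1,1,1).

∂_2: C_2 → C_1 sends each 2-simplex [p,q,r] to [q,r] − [p,r] + [p,q]. For instance
  ∂[1,3,4] = [3,4] − [1,4] + [1,3],
  ∂[1,5,7] = [5,7] − [1,7] + [1,5].
The 24×16 boundary matrix has rank 15 and Smith normal form diag(1,1,1,1,1,1,1,1,1,1,1,1,1,1,1).

Computing H_k = (kernel of ∂_k) / (image of ∂_{k+1}):

  H_0: rank C_0 − rank ∂_1 = 8 − 7 = 1, and the invariant factors of ∂_1 are all 1, so H_0 = Z.
  H_1: rank ker ∂_1 − rank ∂_2 = (24 − 7) − 15 = 2, and the invariant factors of ∂_2 are all 1, so H_1 = Z^2.
  H_2: rank ker ∂_2 − rank ∂_3 = (16 − 15) − 0 = 1, and there is no ∂_3, so H_2 = Z.

As a check, the Euler characteristic is 8 − 24 + 16 = 0, which agrees with 1 − 2 + 1 = 0.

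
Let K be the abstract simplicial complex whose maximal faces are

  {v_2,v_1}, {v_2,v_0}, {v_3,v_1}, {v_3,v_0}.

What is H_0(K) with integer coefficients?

We work with the vertex ordering v_0 < v_1 < v_2 < v_3. The simplices of K, each written with vertices in increasing order, are:

  0-simplices (4): [v_0], [v_1], [v_2], [v_3]
  1-simplices (4): [v_0,v_2], [v_0,v_3], [v_1,v_2], [v_1,v_3]

so the chain groups are C_0 ≅ Z^4, C_1 ≅ Z^4.

The boundary map ∂_1: C_1 → C_0 is given by ∂[p,q] = [q] − [p].
The resulting 4×4 matrix has rank 3, and its Smith normal form has invariant factors (1,1,1).

From H_k ≅ ker(∂_k) / im(∂_{k+1}) we obtain:

  H_0: rank C_0 − rank ∂_1 = 4 − 3 = 1, and the invariant factors of ∂_1 are all 1, so H_0 = Z.

H_0 ≅ Z.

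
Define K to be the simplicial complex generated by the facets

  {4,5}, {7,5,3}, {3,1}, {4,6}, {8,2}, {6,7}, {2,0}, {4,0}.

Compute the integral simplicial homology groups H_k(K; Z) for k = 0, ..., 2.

Order the vertices as 0 < 1 < 2 < 3 < 4 < 5 < 6 < 7 < 8. Listing each simplex with vertices in this order, K has dimension 2 with simplices:

  0-simplices (9): [0], [1], [2], [3], [4], [5], [6], [7], [8]
  1-simplices (10): [0,2], [0,4], [1,3], [2,8], [3,5], [3,7], [4,5], [4,6], [5,7], [6,7]
  2-simplices (1): [3,5,7]

so the chain groups are C_0 ≅ Z^9, C_1 ≅ Z^10, C_2 ≅ Z^1.

The boundary map ∂_1: C_1 → C_0 maps an edge to its endpoints' difference, ∂[p,q] = q − p.
The resulting 9×10 matrix has rank 8, and its Smith normal form has invariant factors (1,1,1,1,1,1,1,1).

Boundary ∂_2: C_2 → C_1 maps a triangle to the signed sum of its edges. For instance
  ∂[3,5,7] = [5,7] − [3,7] + [3,5].
This gives a 10×1 integer matrix of rank 1; reducing to Smith normal form yields diagonal entries (1).

Computing H_k = (kernel of ∂_k) / (image of ∂_{k+1}):

  H_0: rank C_0 − rank ∂_1 = 9 − 8 = 1, and the invariant factors of ∂_1 are all 1, so H_0 = Z.
  H_1: rank ker ∂_1 − rank ∂_2 = (10 − 8) − 1 = 1, and the invariant factors of ∂_2 are all 1, so H_1 = Z.
  H_2: rank ker ∂_2 − rank ∂_3 = (1 − 1) − 0 = 0, and there is no ∂_3, so H_2 = 0.

As a check, the Euler characteristic is 9 − 10 + 1 = 0, which agrees with 1 − 1 + 0 = 0.

H_0 = Z,  H_1 = Z,  H_2 = 0.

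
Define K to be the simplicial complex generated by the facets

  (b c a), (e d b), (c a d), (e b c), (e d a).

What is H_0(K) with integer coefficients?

H_0 = Z.

Fix the vertex order a < b < c < d < e and write every simplex with vertices in increasing order. Then dim K = 2 and the simplices of K are:

  0-simplices (5): a, b, c, d, e
  1-simplices (10): ab, ac, ad, ae, bc, bd, be, cd, ce, de
  2-simplices (5): abc, acd, ade, bce, bde

so the chain groups are C_0 ≅ Z^5, C_1 ≅ Z^10, C_2 ≅ Z^5.

The boundary map ∂_1: C_1 → C_0 sends each edge [p,q] (with p < q) to q − p.
This gives a 5×10 integer matrix of rank 4; reducing to Smith normal form yields diagonal entries (1,1,1,1).

∂_2: C_2 → C_1 acts by ∂[p,q,r] = [q,r] − [p,r] + [p,q]. For instance
  ∂bde = de − be + bd,
  ∂abc = bc − ac + ab.
As a 10×5 matrix over Z this has rank 5, with invariant factors (1,1,1,1,1).

Reading off H_k = ker ∂_k / im ∂_{k+1}:

  H_0: rank C_0 − rank ∂_1 = 5 − 4 = 1, and the invariant factors of ∂_1 are all 1, so H_0 ≅ Z.

(K is a triangulation of the Möbius band.)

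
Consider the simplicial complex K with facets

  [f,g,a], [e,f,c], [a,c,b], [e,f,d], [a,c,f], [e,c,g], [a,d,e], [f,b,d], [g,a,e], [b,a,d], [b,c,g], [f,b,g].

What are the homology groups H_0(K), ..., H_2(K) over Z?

We work with the vertex ordering a < b < c < d < e < f < g. The simplices of K, each written with vertices in increasing order, are:

  0-simplices (7): a, b, c, d, e, f, g
  1-simplices (18): ab, ac, ad, ae, af, ag, bc, bd, bf, bg, ce, cf, cg, de, df, ef, eg, fg
  2-simplices (12): abc, abd, acf, ade, aeg, afg, bcg, bdf, bfg, cef, ceg, def

so the chain groups are C_0 ≅ Z^7, C_1 ≅ Z^18, C_2 ≅ Z^12.

∂_1: C_1 → C_0 is given by ∂[p,q] = [q] − [p].
This gives a 7×18 integer matrix of rank 6; reducing to Smith normal form yields diagonal entries (1,1,1,1,1,1).

The boundary map ∂_2: C_2 → C_1 maps a triangle to the signed sum of its edges. For instance
  ∂abd = bd − ad + ab,
  ∂ade = de − ae + ad.
This gives a 18×12 integer matrix of rank 12; reducing to Smith normal form yields diagonal entries (1,1,1,1,1,1,1,1,1,1,1,2).

Reading off H_k = ker ∂_k / im ∂_{k+1}:

  H_0: rank C_0 − rank ∂_1 = 7 − 6 = 1, and the invariant factors of ∂_1 are all 1, so H_0 ≅ Z.
  H_1: rank ker ∂_1 − rank ∂_2 = (18 − 6) − 12 = 0, and ∂_2 has invariant factor 2 > 1, so H_1 ≅ Z/2Z.
  H_2: rank ker ∂_2 − rank ∂_3 = (12 − 12) − 0 = 0, and there is no ∂_3, so H_2 ≅ 0.

H_0 ≅ Z,  H_1 ≅ Z/2Z,  H_2 = 0.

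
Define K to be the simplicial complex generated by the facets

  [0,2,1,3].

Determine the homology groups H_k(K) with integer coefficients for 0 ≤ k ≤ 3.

Take the total order 0 < 1 < 2 < 3 on the vertex set. Then K (dimension 3) consists of the simplices:

  0-simplices (4): [0], [1], [2], [3]
  1-simplices (6): [0,1], [0,2], [0,3], [1,2], [1,3], [2,3]
  2-simplices (4): [0,1,2], [0,1,3], [0,2,3], [1,2,3]
  3-simplices (1): [0,1,2,3]

giving chain groups C_0 ≅ Z^4, C_1 ≅ Z^6, C_2 ≅ Z^4, C_3 ≅ Z^1.

Boundary ∂_1: C_1 → C_0 sends each edge [p,q] (with p < q) to q − p.
The resulting 4×6 matrix has rank 3, and its Smith normal form has invariant factors (1,1,1).

Boundary ∂_2: C_2 → C_1 sends each 2-simplex [p,q,r] to [q,r] − [p,r] + [p,q]. For instance
  ∂[0,1,2] = [1,2] − [0,2] + [0,1],
  ∂[0,2,3] = [2,3] − [0,3] + [0,2].
This gives a 6×4 integer matrix of rank 3; reducing to Smith normal form yields diagonal entries (1,1,1).

The boundary map ∂_3: C_3 → C_2 sends each 3-simplex σ to the alternating sum Σ_i (−1)^i (σ with its i-th vertex removed). For instance
  ∂[0,1,2,3] = [1,2,3] − [0,2,3] + [0,1,3] − [0,1,2].
The resulting 4×1 matrix has rank 1, and its Smith normal form has invariant factors (1).

Reading off H_k = ker ∂_k / im ∂_{k+1}:

  H_0: rank C_0 − rank ∂_1 = 4 − 3 = 1, and the invariant factors of ∂_1 are all 1, so H_0 = Z.
  H_1: rank ker ∂_1 − rank ∂_2 = (6 − 3) − 3 = 0, and the invariant factors of ∂_2 are all 1, so H_1 = 0.
  H_2: rank ker ∂_2 − rank ∂_3 = (4 − 3) − 1 = 0, and the invariant factors of ∂_3 are all 1, so H_2 = 0.
  H_3: rank ker ∂_3 − rank ∂_4 = (1 − 1) − 0 = 0, and there is no ∂_4, so H_3 = 0.

As a check, the Euler characteristic is 4 − 6 + 4 − 1 = 1, which agrees with 1 − 0 + 0 − 0 = 1.

H_0 = Z,  H_1 = 0,  H_2 = 0,  H_3 = 0.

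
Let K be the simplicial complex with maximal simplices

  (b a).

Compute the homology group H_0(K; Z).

K has 2 vertices, 1 edge.
rank ∂_0 = 0, rank ∂_1 = 1 ⇒ b_0 = 2 − 0 − 1 = 1; all invariant factors of ∂_1 are 1 so no torsion. So H_0 = Z.

H_0 ≅ Z.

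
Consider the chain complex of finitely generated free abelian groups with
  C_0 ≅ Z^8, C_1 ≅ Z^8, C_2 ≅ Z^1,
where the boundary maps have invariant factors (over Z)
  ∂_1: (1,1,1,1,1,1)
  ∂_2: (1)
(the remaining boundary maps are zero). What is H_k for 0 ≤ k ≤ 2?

H_0: b_0 = 8 − 0 − 6 = 2; torsion from ∂_1 factors > 1: none. So H_0 = Z^2.
H_1: b_1 = 8 − 6 − 1 = 1; torsion from ∂_2 factors > 1: none. So H_1 = Z.
H_2: b_2 = 1 − 1 − 0 = 0; torsion from ∂_3 factors > 1: none. So H_2 = 0.

H_0 = Z^2,  H_1 = Z,  H_2 = 0.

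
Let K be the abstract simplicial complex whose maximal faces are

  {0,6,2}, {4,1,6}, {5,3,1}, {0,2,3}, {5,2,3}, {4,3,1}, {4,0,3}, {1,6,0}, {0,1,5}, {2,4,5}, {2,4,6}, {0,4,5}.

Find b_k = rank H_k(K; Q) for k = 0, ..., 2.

b_0 = 1, b_1 = 0, b_2 = 0.

Take the total order 0 < 1 < 2 < 3 < 4 < 5 < 6 on the vertex set. Then K (dimension 2) consists of the simplices:

  0-simplices (7): [0], [1], [2], [3], [4], [5], [6]
  1-simplices (18): [0,1], [0,2], [0,3], [0,4], [0,5], [0,6], [1,3], [1,4], [1,5], [1,6], [2,3], [2,4], [2,5], [2,6], [3,4], [3,5], [4,5], [4,6]
  2-simplices (12): [0,1,5], [0,1,6], [0,2,3], [0,2,6], [0,3,4], [0,4,5], [1,3,4], [1,3,5], [1,4,6], [2,3,5], [2,4,5], [2,4,6]

Hence C_0 ≅ Z^7, C_1 ≅ Z^18, C_2 ≅ Z^12.

Boundary ∂_1: C_1 → C_0 is given by ∂[p,q] = [q] − [p].
This gives a 7×18 integer matrix of rank 6; reducing to Smith normal form yields diagonal entries (1,1,1,1,1,1).

The boundary map ∂_2: C_2 → C_1 maps a triangle to the signed sum of its edges. For instance
  ∂[1,3,4] = [3,4] − [1,4] + [1,3],
  ∂[1,3,5] = [3,5] − [1,5] + [1,3].
The 18×12 boundary matrix has rank 12 and Smith normal form diag(1,1,1,1,1,1,1,1,1,1,1,2).

Computing H_k = (kernel of ∂_k) / (image of ∂_{k+1}):

  H_0: rank C_0 − rank ∂_1 = 7 − 6 = 1, and the invariant factors of ∂_1 are all 1, so H_0 = Z.
  H_1: rank ker ∂_1 − rank ∂_2 = (18 − 6) − 12 = 0, and ∂_2 has invariant factor 2 > 1, so H_1 = Z/2.
  H_2: rank ker ∂_2 − rank ∂_3 = (12 − 12) − 0 = 0, and there is no ∂_3, so H_2 = 0.

As a check, the Euler characteristic is 7 − 18 + 12 = 1, which agrees with 1 − 0 + 0 = 1.
(K is a triangulation of the real projective plane RP^2.)

Hence the Betti numbers are b_0 = 1, b_1 = 0, b_2 = 0.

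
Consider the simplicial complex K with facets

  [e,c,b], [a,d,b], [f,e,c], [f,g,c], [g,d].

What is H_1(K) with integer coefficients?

H_1 = Z.

Take the total order a < b < c < d < e < f < g on the vertex set. Then K (dimension 2) consists of the simplices:

  0-simplices (7): a, b, c, d, e, f, g
  1-simplices (11): ab, ad, bc, bd, be, ce, cf, cg, dg, ef, fg
  2-simplices (4): abd, bce, cef, cfg

so the chain groups are C_0 ≅ Z^7, C_1 ≅ Z^11, C_2 ≅ Z^4.

The boundary map ∂_1: C_1 → C_0 sends each edge [p,q] (with p < q) to q − p. For instance
  ∂be = e − b.
The resulting 7×11 matrix has rank 6, and its Smith normal form has invariant factors (1,1,1,1,1,1).

The boundary map ∂_2: C_2 → C_1 acts by ∂[p,q,r] = [q,r] − [p,r] + [p,q]. For instance
  ∂cef = ef − cf + ce,
  ∂cfg = fg − cg + cf.
The resulting 11×4 matrix has rank 4, and its Smith normal form has invariant factors (1,1,1,1).

Now H_k = ker ∂_k / im ∂_{k+1}, so:

  H_1: rank ker ∂_1 − rank ∂_2 = (11 − 6) − 4 = 1, and the invariant factors of ∂_2 are all 1, so H_1 ≅ Z.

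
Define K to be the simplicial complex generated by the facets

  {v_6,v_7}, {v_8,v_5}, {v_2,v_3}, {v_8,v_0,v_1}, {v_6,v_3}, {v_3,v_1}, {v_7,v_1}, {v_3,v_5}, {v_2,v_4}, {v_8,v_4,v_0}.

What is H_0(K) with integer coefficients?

Fix the vertex order v_0 < v_1 < v_2 < v_3 < v_4 < v_5 < v_6 < v_7 < v_8 and write every simplex with vertices in increasing order. Then dim K = 2 and the simplices of K are:

  0-simplices (9): [v_0], [v_1], [v_2], [v_3], [v_4], [v_5], [v_6], [v_7], [v_8]
  1-simplices (13): [v_0,v_1], [v_0,v_4], [v_0,v_8], [v_1,v_3], [v_1,v_7], [v_1,v_8], [v_2,v_3], [v_2,v_4], [v_3,v_5], [v_3,v_6], [v_4,v_8], [v_5,v_8], [v_6,v_7]
  2-simplices (2): [v_0,v_1,v_8], [v_0,v_4,v_8]

Hence C_0 ≅ Z^9, C_1 ≅ Z^13, C_2 ≅ Z^2.

The boundary map ∂_1: C_1 → C_0 maps an edge to its endpoints' difference, ∂[p,q] = q − p.
As a 9×13 matrix over Z this has rank 8, with invariant factors (1,1,1,1,1,1,1,1).

The boundary map ∂_2: C_2 → C_1 maps a triangle to the signed sum of its edges. For instance
  ∂[v_0,v_1,v_8] = [v_1,v_8] − [v_0,v_8] + [v_0,v_1],
  ∂[v_0,v_4,v_8] = [v_4,v_8] − [v_0,v_8] + [v_0,v_4].
The 13×2 boundary matrix has rank 2 and Smith normal form diag(1,1).

Computing H_k = (kernel of ∂_k) / (image of ∂_{k+1}):

  H_0: rank C_0 − rank ∂_1 = 9 − 8 = 1, and the invariant factors of ∂_1 are all 1, so H_0 = Z.

H_0 ≅ Z.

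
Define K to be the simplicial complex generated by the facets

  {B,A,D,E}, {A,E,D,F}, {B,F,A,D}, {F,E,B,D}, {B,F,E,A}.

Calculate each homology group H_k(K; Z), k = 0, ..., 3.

H_0 = Z,  H_1 = 0,  H_2 = 0,  H_3 = Z.

Fix the vertex order A < B < D < E < F and write every simplex with vertices in increasing order. Then dim K = 3 and the simplices of K are:

  0-simplices (5): A, B, D, E, F
  1-simplices (10): AB, AD, AE, AF, BD, BE, BF, DE, DF, EF
  2-simplices (10): ABD, ABE, ABF, ADE, ADF, AEF, BDE, BDF, BEF, DEF
  3-simplices (5): ABDE, ABDF, ABEF, ADEF, BDEF

Hence C_0 ≅ Z^5, C_1 ≅ Z^10, C_2 ≅ Z^10, C_3 ≅ Z^5.

The boundary map ∂_1: C_1 → C_0 sends each edge [p,q] (with p < q) to q − p.
This gives a 5×10 integer matrix of rank 4; reducing to Smith normal form yields diagonal entries (1,1,1,1).

Boundary ∂_2: C_2 → C_1 sends each 2-simplex [p,q,r] to [q,r] − [p,r] + [p,q]. For instance
  ∂DEF = EF − DF + DE,
  ∂BDF = DF − BF + BD.
This gives a 10×10 integer matrix of rank 6; reducing to Smith normal form yields diagonal entries (1,1,1,1,1,1).

∂_3: C_3 → C_2 sends each 3-simplex σ to the alternating sum Σ_i (−1)^i (σ with its i-th vertex removed). For instance
  ∂ABEF = BEF − AEF + ABF − ABE,
  ∂ADEF = DEF − AEF + ADF − ADE.
The resulting 10×5 matrix has rank 4, and its Smith normal form has invariant factors (1,1,1,1).

Now H_k = ker ∂_k / im ∂_{k+1}, so:

  H_0: rank C_0 − rank ∂_1 = 5 − 4 = 1, and the invariant factors of ∂_1 are all 1, so H_0 ≅ Z.
  H_1: rank ker ∂_1 − rank ∂_2 = (10 − 4) − 6 = 0, and the invariant factors of ∂_2 are all 1, so H_1 ≅ 0.
  H_2: rank ker ∂_2 − rank ∂_3 = (10 − 6) − 4 = 0, and the invariant factors of ∂_3 are all 1, so H_2 ≅ 0.
  H_3: rank ker ∂_3 − rank ∂_4 = (5 − 4) − 0 = 1, and there is no ∂_4, so H_3 ≅ Z.

(K is a triangulation of the 3-sphere S^3.)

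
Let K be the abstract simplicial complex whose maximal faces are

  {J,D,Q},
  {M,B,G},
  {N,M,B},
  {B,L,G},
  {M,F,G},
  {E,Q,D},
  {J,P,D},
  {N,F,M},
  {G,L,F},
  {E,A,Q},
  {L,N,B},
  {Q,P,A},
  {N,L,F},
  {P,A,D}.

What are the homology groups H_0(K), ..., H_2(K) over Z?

We work with the vertex ordering A < B < D < E < F < G < J < L < M < N < P < Q. The simplices of K, each written with vertices in increasing order, are:

  0-simplices (12): A, B, D, E, F, G, J, L, M, N, P, Q
  1-simplices (24): AD, AE, AP, AQ, BG, BL, BM, BN, DE, DJ, DP, DQ, EQ, FG, FL, FM, FN, GL, GM, JP, JQ, LN, MN, PQ
  2-simplices (14): ADP, AEQ, APQ, BGL, BGM, BLN, BMN, DEQ, DJP, DJQ, FGL, FGM, FLN, FMN

giving chain groups C_0 ≅ Z^12, C_1 ≅ Z^24, C_2 ≅ Z^14.

Boundary ∂_1: C_1 → C_0 maps an edge to its endpoints' difference, ∂[p,q] = q − p.
This gives a 12×24 integer matrix of rank 10; reducing to Smith normal form yields diagonal entries (1,1,1,1,1,1,1,1,1,1).

The boundary map ∂_2: C_2 → C_1 maps a triangle to the signed sum of its edges. For instance
  ∂BGL = GL − BL + BG,
  ∂BLN = LN − BN + BL.
The 24×14 boundary matrix has rank 13 and Smith normal form diag(1,1,1,1,1,1,1,1,1,1,1,1,1).

Computing H_k = (kernel of ∂_k) / (image of ∂_{k+1}):

  H_0: rank C_0 − rank ∂_1 = 12 − 10 = 2, and the invariant factors of ∂_1 are all 1, so H_0 = Z^2.
  H_1: rank ker ∂_1 − rank ∂_2 = (24 − 10) − 13 = 1, and the invariant factors of ∂_2 are all 1, so H_1 = Z.
  H_2: rank ker ∂_2 − rank ∂_3 = (14 − 13) − 0 = 1, and there is no ∂_3, so H_2 = Z.

As a check, the Euler characteristic is 12 − 24 + 14 = 2, which agrees with 2 − 1 + 1 = 2.

H_0 = Z^2,  H_1 = Z,  H_2 = Z.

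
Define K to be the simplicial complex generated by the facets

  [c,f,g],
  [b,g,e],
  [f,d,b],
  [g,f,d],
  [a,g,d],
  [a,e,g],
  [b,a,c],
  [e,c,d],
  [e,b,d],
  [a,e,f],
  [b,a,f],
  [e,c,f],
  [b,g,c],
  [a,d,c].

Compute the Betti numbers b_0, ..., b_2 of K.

b_0 = 1, b_1 = 2, b_2 = 1.

Take the total order a < b < c < d < e < f < g on the vertex set. Then K (dimension 2) consists of the simplices:

  0-simplices (7): a, b, c, d, e, f, g
  1-simplices (21): ab, ac, ad, ae, af, ag, bc, bd, be, bf, bg, cd, ce, cf, cg, de, df, dg, ef, eg, fg
  2-simplices (14): abc, abf, acd, adg, aef, aeg, bcg, bde, bdf, beg, cde, cef, cfg, dfg

Hence C_0 ≅ Z^7, C_1 ≅ Z^21, C_2 ≅ Z^14.

The boundary map ∂_1: C_1 → C_0 sends each edge [p,q] (with p < q) to q − p. For instance
  ∂ad = d − a.
As a 7×21 matrix over Z this has rank 6, with invariant factors (1,1,1,1,1,1).

∂_2: C_2 → C_1 sends each 2-simplex [p,q,r] to [q,r] − [p,r] + [p,q]. For instance
  ∂abf = bf − af + ab,
  ∂aef = ef − af + ae.
The 21×14 boundary matrix has rank 13 and Smith normal form diag(1,1,1,1,1,1,1,1,1,1,1,1,1).

Reading off H_k = ker ∂_k / im ∂_{k+1}:

  H_0: rank C_0 − rank ∂_1 = 7 − 6 = 1, and the invariant factors of ∂_1 are all 1, so H_0 = Z.
  H_1: rank ker ∂_1 − rank ∂_2 = (21 − 6) − 13 = 2, and the invariant factors of ∂_2 are all 1, so H_1 = Z^2.
  H_2: rank ker ∂_2 − rank ∂_3 = (14 − 13) − 0 = 1, and there is no ∂_3, so H_2 = Z.

As a check, the Euler characteristic is 7 − 21 + 14 = 0, which agrees with 1 − 2 + 1 = 0.
(K is a triangulation of the torus T^2.)

Hence the Betti numbers are b_0 = 1, b_1 = 2, b_2 = 1.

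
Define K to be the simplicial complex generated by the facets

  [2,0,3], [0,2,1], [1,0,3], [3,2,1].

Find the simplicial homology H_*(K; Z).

K has 4 vertices, 6 edges, 4 triangles.
rank ∂_0 = 0, rank ∂_1 = 3 ⇒ b_0 = 4 − 0 − 3 = 1; all invariant factors of ∂_1 are 1 so no torsion. So H_0 ≅ Z.
rank ∂_1 = 3, rank ∂_2 = 3 ⇒ b_1 = 6 − 3 − 3 = 0; all invariant factors of ∂_2 are 1 so no torsion. So H_1 ≅ 0.
rank ∂_2 = 3, rank ∂_3 = 0 ⇒ b_2 = 4 − 3 − 0 = 1. So H_2 ≅ Z.

H_0 ≅ Z,  H_1 = 0,  H_2 ≅ Z.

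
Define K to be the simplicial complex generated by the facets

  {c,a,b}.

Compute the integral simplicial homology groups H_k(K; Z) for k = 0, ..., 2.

We work with the vertex ordering a < b < c. The simplices of K, each written with vertices in increasing order, are:

  0-simplices (3): a, b, c
  1-simplices (3): ab, ac, bc
  2-simplices (1): abc

Hence C_0 ≅ Z^3, C_1 ≅ Z^3, C_2 ≅ Z^1.

∂_1: C_1 → C_0 is given by ∂[p,q] = [q] − [p].
The resulting 3×3 matrix has rank 2, and its Smith normal form has invariant factors (1,1).

Boundary ∂_2: C_2 → C_1 acts by ∂[p,q,r] = [q,r] − [p,r] + [p,q]. For instance
  ∂abc = bc − ac + ab.
The 3×1 boundary matrix has rank 1 and Smith normal form diag(1).

From H_k ≅ ker(∂_k) / im(∂_{k+1}) we obtain:

  H_0: rank C_0 − rank ∂_1 = 3 − 2 = 1, and the invariant factors of ∂_1 are all 1, so H_0 = Z.
  H_1: rank ker ∂_1 − rank ∂_2 = (3 − 2) − 1 = 0, and the invariant factors of ∂_2 are all 1, so H_1 = 0.
  H_2: rank ker ∂_2 − rank ∂_3 = (1 − 1) − 0 = 0, and there is no ∂_3, so H_2 = 0.

H_0 = Z,  H_1 = 0,  H_2 = 0.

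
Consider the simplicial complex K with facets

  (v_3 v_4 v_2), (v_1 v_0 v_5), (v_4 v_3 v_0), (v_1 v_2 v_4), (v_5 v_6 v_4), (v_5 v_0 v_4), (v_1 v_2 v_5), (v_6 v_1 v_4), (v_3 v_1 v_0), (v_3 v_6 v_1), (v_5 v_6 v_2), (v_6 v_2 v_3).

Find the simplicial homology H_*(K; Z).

H_0 = Z,  H_1 = Z_2,  H_2 = 0.

K has 7 vertices, 18 edges, 12 triangles.
rank ∂_0 = 0, rank ∂_1 = 6 ⇒ b_0 = 7 − 0 − 6 = 1; all invariant factors of ∂_1 are 1 so no torsion. So H_0 ≅ Z.
rank ∂_1 = 6, rank ∂_2 = 12 ⇒ b_1 = 18 − 6 − 12 = 0; ∂_2 has invariant factor(s) [2] giving torsion. So H_1 ≅ Z_2.
rank ∂_2 = 12, rank ∂_3 = 0 ⇒ b_2 = 12 − 12 − 0 = 0. So H_2 ≅ 0.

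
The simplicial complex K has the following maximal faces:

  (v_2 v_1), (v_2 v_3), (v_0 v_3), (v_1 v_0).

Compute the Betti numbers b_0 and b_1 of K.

Fix the vertex order v_0 < v_1 < v_2 < v_3 and write every simplex with vertices in increasing order. Then dim K = 1 and the simplices of K are:

  0-simplices (4): [v_0], [v_1], [v_2], [v_3]
  1-simplices (4): [v_0,v_1], [v_0,v_3], [v_1,v_2], [v_2,v_3]

Hence C_0 ≅ Z^4, C_1 ≅ Z^4.

Boundary ∂_1: C_1 → C_0 is given by ∂[p,q] = [q] − [p]. For instance
  ∂[v_2,v_3] = [v_3] − [v_2].
This gives a 4×4 integer matrix of rank 3; reducing to Smith normal form yields diagonal entries (1,1,1).

Computing H_k = (kernel of ∂_k) / (image of ∂_{k+1}):

  H_0: rank C_0 − rank ∂_1 = 4 − 3 = 1, and the invariant factors of ∂_1 are all 1, so H_0 ≅ Z.
  H_1: rank ker ∂_1 − rank ∂_2 = (4 − 3) − 0 = 1, and there is no ∂_2, so H_1 ≅ Z.

(K is a triangulation of the circle S^1.)

Hence the Betti numbers are b_0 = 1, b_1 = 1.

b_0 = 1, b_1 = 1.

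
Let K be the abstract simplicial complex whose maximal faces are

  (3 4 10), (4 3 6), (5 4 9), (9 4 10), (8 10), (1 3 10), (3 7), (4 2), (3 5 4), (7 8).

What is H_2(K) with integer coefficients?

We work with the vertex ordering 1 < 2 < 3 < 4 < 5 < 6 < 7 < 8 < 9 < 10. The simplices of K, each written with vertices in increasing order, are:

  0-simplices (10): [1], [2], [3], [4], [5], [6], [7], [8], [9], [10]
  1-simplices (16): [1,3], [1,10], [2,4], [3,4], [3,5], [3,6], [3,7], [3,10], [4,5], [4,6], [4,9], [4,10], [5,9], [7,8], [8,10], [9,10]
  2-simplices (6): [1,3,10], [3,4,5], [3,4,6], [3,4,10], [4,5,9], [4,9,10]

giving chain groups C_0 ≅ Z^10, C_1 ≅ Z^16, C_2 ≅ Z^6.

∂_1: C_1 → C_0 maps an edge to its endpoints' difference, ∂[p,q] = q − p. For instance
  ∂[5,9] = [9] − [5].
This gives a 10×16 integer matrix of rank 9; reducing to Smith normal form yields diagonal entries (1,1,1,1,1,1,1,1,1).

Boundary ∂_2: C_2 → C_1 sends each 2-simplex [p,q,r] to [q,r] − [p,r] + [p,q]. For instance
  ∂[1,3,10] = [3,10] − [1,10] + [1,3],
  ∂[3,4,5] = [4,5] − [3,5] + [3,4].
As a 16×6 matrix over Z this has rank 6, with invariant factors (1,1,1,1,1,1).

Reading off H_k = ker ∂_k / im ∂_{k+1}:

  H_2: rank ker ∂_2 − rank ∂_3 = (6 − 6) − 0 = 0, and there is no ∂_3, so H_2 ≅ 0.

H_2 = 0.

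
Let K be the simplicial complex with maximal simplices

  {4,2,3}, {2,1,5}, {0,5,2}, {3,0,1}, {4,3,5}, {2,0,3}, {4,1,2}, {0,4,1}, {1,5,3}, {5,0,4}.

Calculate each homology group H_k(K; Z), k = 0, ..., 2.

Fix the vertex order 0 < 1 < 2 < 3 < 4 < 5 and write every simplex with vertices in increasing order. Then dim K = 2 and the simplices of K are:

  0-simplices (6): [0], [1], [2], [3], [4], [5]
  1-simplices (15): [0,1], [0,2], [0,3], [0,4], [0,5], [1,2], [1,3], [1,4], [1,5], [2,3], [2,4], [2,5], [3,4], [3,5], [4,5]
  2-simplices (10): [0,1,3], [0,1,4], [0,2,3], [0,2,5], [0,4,5], [1,2,4], [1,2,5], [1,3,5], [2,3,4], [3,4,5]

so the chain groups are C_0 ≅ Z^6, C_1 ≅ Z^15, C_2 ≅ Z^10.

Boundary ∂_1: C_1 → C_0 is given by ∂[p,q] = [q] − [p]. For instance
  ∂[2,4] = [4] − [2].
As a 6×15 matrix over Z this has rank 5, with invariant factors (1,1,1,1,1).

The boundary map ∂_2: C_2 → C_1 acts by ∂[p,q,r] = [q,r] − [p,r] + [p,q]. For instance
  ∂[0,2,3] = [2,3] − [0,3] + [0,2],
  ∂[1,3,5] = [3,5] − [1,5] + [1,3].
As a 15×10 matrix over Z this has rank 10, with invariant factors (1,1,1,1,1,1,1,1,1,2).

From H_k ≅ ker(∂_k) / im(∂_{k+1}) we obtain:

  H_0: rank C_0 − rank ∂_1 = 6 − 5 = 1, and the invariant factors of ∂_1 are all 1, so H_0 ≅ Z.
  H_1: rank ker ∂_1 − rank ∂_2 = (15 − 5) − 10 = 0, and ∂_2 has invariant factor 2 > 1, so H_1 ≅ Z/2.
  H_2: rank ker ∂_2 − rank ∂_3 = (10 − 10) − 0 = 0, and there is no ∂_3, so H_2 ≅ 0.

As a check, the Euler characteristic is 6 − 15 + 10 = 1, which agrees with 1 − 0 + 0 = 1.
(K is a triangulation of the real projective plane RP^2.)

H_0 = Z,  H_1 = Z/2,  H_2 = 0.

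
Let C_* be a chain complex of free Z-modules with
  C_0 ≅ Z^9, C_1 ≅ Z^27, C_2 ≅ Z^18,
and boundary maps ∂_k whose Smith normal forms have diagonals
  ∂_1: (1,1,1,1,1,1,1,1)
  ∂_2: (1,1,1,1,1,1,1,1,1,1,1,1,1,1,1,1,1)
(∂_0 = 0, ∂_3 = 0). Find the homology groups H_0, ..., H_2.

H_0: b_0 = 9 − 0 − 8 = 1; torsion from ∂_1 factors > 1: none. So H_0 ≅ Z.
H_1: b_1 = 27 − 8 − 17 = 2; torsion from ∂_2 factors > 1: none. So H_1 ≅ Z^2.
H_2: b_2 = 18 − 17 − 0 = 1; torsion from ∂_3 factors > 1: none. So H_2 ≅ Z.

H_0 ≅ Z,  H_1 ≅ Z^2,  H_2 ≅ Z.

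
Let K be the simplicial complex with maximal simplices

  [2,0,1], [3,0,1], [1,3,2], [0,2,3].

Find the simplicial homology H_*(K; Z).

We work with the vertex ordering 0 < 1 < 2 < 3. The simplices of K, each written with vertices in increasing order, are:

  0-simplices (4): [0], [1], [2], [3]
  1-simplices (6): [0,1], [0,2], [0,3], [1,2], [1,3], [2,3]
  2-simplices (4): [0,1,2], [0,1,3], [0,2,3], [1,2,3]

Hence C_0 ≅ Z^4, C_1 ≅ Z^6, C_2 ≅ Z^4.

The boundary map ∂_1: C_1 → C_0 is given by ∂[p,q] = [q] − [p].
The 4×6 boundary matrix has rank 3 and Smith normal form diag(1,1,1).

The boundary map ∂_2: C_2 → C_1 sends each 2-simplex [p,q,r] to [q,r] − [p,r] + [p,q]. For instance
  ∂[0,2,3] = [2,3] − [0,3] + [0,2],
  ∂[1,2,3] = [2,3] − [1,3] + [1,2].
This gives a 6×4 integer matrix of rank 3; reducing to Smith normal form yields diagonal entries (1,1,1).

Computing H_k = (kernel of ∂_k) / (image of ∂_{k+1}):

  H_0: rank C_0 − rank ∂_1 = 4 − 3 = 1, and the invariant factors of ∂_1 are all 1, so H_0 ≅ Z.
  H_1: rank ker ∂_1 − rank ∂_2 = (6 − 3) − 3 = 0, and the invariant factors of ∂_2 are all 1, so H_1 ≅ 0.
  H_2: rank ker ∂_2 − rank ∂_3 = (4 − 3) − 0 = 1, and there is no ∂_3, so H_2 ≅ Z.

(K is a triangulation of the 2-sphere S^2.)

H_0 ≅ Z,  H_1 = 0,  H_2 ≅ Z.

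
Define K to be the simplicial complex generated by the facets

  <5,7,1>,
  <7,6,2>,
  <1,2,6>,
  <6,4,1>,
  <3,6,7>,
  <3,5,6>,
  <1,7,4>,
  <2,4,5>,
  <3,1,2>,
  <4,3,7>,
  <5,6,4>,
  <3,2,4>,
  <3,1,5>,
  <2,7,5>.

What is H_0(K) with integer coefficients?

Fix the vertex order 1 < 2 < 3 < 4 < 5 < 6 < 7 and write every simplex with vertices in increasing order. Then dim K = 2 and the simplices of K are:

  0-simplices (7): [1], [2], [3], [4], [5], [6], [7]
  1-simplices (21): [1,2], [1,3], [1,4], [1,5], [1,6], [1,7], [2,3], [2,4], [2,5], [2,6], [2,7], [3,4], [3,5], [3,6], [3,7], [4,5], [4,6], [4,7], [5,6], [5,7], [6,7]
  2-simplices (14): [1,2,3], [1,2,6], [1,3,5], [1,4,6], [1,4,7], [1,5,7], [2,3,4], [2,4,5], [2,5,7], [2,6,7], [3,4,7], [3,5,6], [3,6,7], [4,5,6]

giving chain groups C_0 ≅ Z^7, C_1 ≅ Z^21, C_2 ≅ Z^14.

∂_1: C_1 → C_0 is given by ∂[p,q] = [q] − [p]. For instance
  ∂[2,5] = [5] − [2].
As a 7×21 matrix over Z this has rank 6, with invariant factors (1,1,1,1,1,1).

Boundary ∂_2: C_2 → C_1 maps a triangle to the signed sum of its edges. For instance
  ∂[1,2,3] = [2,3] − [1,3] + [1,2],
  ∂[4,5,6] = [5,6] − [4,6] + [4,5].
The resulting 21×14 matrix has rank 13, and its Smith normal form has invariant factors (1,1,1,1,1,1,1,1,1,1,1,1,1).

Computing H_k = (kernel of ∂_k) / (image of ∂_{k+1}):

  H_0: rank C_0 − rank ∂_1 = 7 − 6 = 1, and the invariant factors of ∂_1 are all 1, so H_0 ≅ Z.

H_0 ≅ Z.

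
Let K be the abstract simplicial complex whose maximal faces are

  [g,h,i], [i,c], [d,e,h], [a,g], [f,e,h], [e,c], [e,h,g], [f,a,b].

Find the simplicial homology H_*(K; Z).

H_0 ≅ Z,  H_1 ≅ Z^2,  H_2 = 0.

We work with the vertex ordering a < b < c < d < e < f < g < h < i. The simplices of K, each written with vertices in increasing order, are:

  0-simplices (9): a, b, c, d, e, f, g, h, i
  1-simplices (15): ab, af, ag, bf, ce, ci, de, dh, ef, eg, eh, fh, gh, gi, hi
  2-simplices (5): abf, deh, efh, egh, ghi

Hence C_0 ≅ Z^9, C_1 ≅ Z^15, C_2 ≅ Z^5.

The boundary map ∂_1: C_1 → C_0 maps an edge to its endpoints' difference, ∂[p,q] = q − p. For instance
  ∂gi = i − g.
The 9×15 boundary matrix has rank 8 and Smith normal form diag(1,1,1,1,1,1,1,1).

Boundary ∂_2: C_2 → C_1 sends each 2-simplex [p,q,r] to [q,r] − [p,r] + [p,q]. For instance
  ∂deh = eh − dh + de,
  ∂abf = bf − af + ab.
The 15×5 boundary matrix has rank 5 and Smith normal form diag(1,1,1,1,1).

Reading off H_k = ker ∂_k / im ∂_{k+1}:

  H_0: rank C_0 − rank ∂_1 = 9 − 8 = 1, and the invariant factors of ∂_1 are all 1, so H_0 = Z.
  H_1: rank ker ∂_1 − rank ∂_2 = (15 − 8) − 5 = 2, and the invariant factors of ∂_2 are all 1, so H_1 = Z^2.
  H_2: rank ker ∂_2 − rank ∂_3 = (5 − 5) − 0 = 0, and there is no ∂_3, so H_2 = 0.

As a check, the Euler characteristic is 9 − 15 + 5 = -1, which agrees with 1 − 2 + 0 = -1.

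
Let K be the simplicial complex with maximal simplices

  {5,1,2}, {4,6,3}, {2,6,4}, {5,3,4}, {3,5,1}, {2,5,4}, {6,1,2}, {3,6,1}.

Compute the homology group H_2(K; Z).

Order the vertices as 1 < 2 < 3 < 4 < 5 < 6. Listing each simplex with vertices in this order, K has dimension 2 with simplices:

  0-simplices (6): [1], [2], [3], [4], [5], [6]
  1-simplices (12): [1,2], [1,3], [1,5], [1,6], [2,4], [2,5], [2,6], [3,4], [3,5], [3,6], [4,5], [4,6]
  2-simplices (8): [1,2,5], [1,2,6], [1,3,5], [1,3,6], [2,4,5], [2,4,6], [3,4,5], [3,4,6]

giving chain groups C_0 ≅ Z^6, C_1 ≅ Z^12, C_2 ≅ Z^8.

∂_1: C_1 → C_0 maps an edge to its endpoints' difference, ∂[p,q] = q − p.
The resulting 6×12 matrix has rank 5, and its Smith normal form has invariant factors (1,1,1,1,1).

The boundary map ∂_2: C_2 → C_1 maps a triangle to the signed sum of its edges. For instance
  ∂[1,3,5] = [3,5] − [1,5] + [1,3],
  ∂[2,4,6] = [4,6] − [2,6] + [2,4].
The resulting 12×8 matrix has rank 7, and its Smith normal form has invariant factors (1,1,1,1,1,1,1).

Reading off H_k = ker ∂_k / im ∂_{k+1}:

  H_2: rank ker ∂_2 − rank ∂_3 = (8 − 7) − 0 = 1, and there is no ∂_3, so H_2 = Z.

H_2 ≅ Z.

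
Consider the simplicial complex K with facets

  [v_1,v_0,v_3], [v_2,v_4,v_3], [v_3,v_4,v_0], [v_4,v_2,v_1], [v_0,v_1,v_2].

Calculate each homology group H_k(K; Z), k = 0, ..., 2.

H_0 = Z,  H_1 = Z,  H_2 = 0.

Take the total order v_0 < v_1 < v_2 < v_3 < v_4 on the vertex set. Then K (dimension 2) consists of the simplices:

  0-simplices (5): [v_0], [v_1], [v_2], [v_3], [v_4]
  1-simplices (10): [v_0,v_1], [v_0,v_2], [v_0,v_3], [v_0,v_4], [v_1,v_2], [v_1,v_3], [v_1,v_4], [v_2,v_3], [v_2,v_4], [v_3,v_4]
  2-simplices (5): [v_0,v_1,v_2], [v_0,v_1,v_3], [v_0,v_3,v_4], [v_1,v_2,v_4], [v_2,v_3,v_4]

Hence C_0 ≅ Z^5, C_1 ≅ Z^10, C_2 ≅ Z^5.

Boundary ∂_1: C_1 → C_0 sends each edge [p,q] (with p < q) to q − p.
The resulting 5×10 matrix has rank 4, and its Smith normal form has invariant factors (1,1,1,1).

The boundary map ∂_2: C_2 → C_1 maps a triangle to the signed sum of its edges. For instance
  ∂[v_0,v_3,v_4] = [v_3,v_4] − [v_0,v_4] + [v_0,v_3],
  ∂[v_0,v_1,v_2] = [v_1,v_2] − [v_0,v_2] + [v_0,v_1].
As a 10×5 matrix over Z this has rank 5, with invariant factors (1,1,1,1,1).

Now H_k = ker ∂_k / im ∂_{k+1}, so:

  H_0: rank C_0 − rank ∂_1 = 5 − 4 = 1, and the invariant factors of ∂_1 are all 1, so H_0 ≅ Z.
  H_1: rank ker ∂_1 − rank ∂_2 = (10 − 4) − 5 = 1, and the invariant factors of ∂_2 are all 1, so H_1 ≅ Z.
  H_2: rank ker ∂_2 − rank ∂_3 = (5 − 5) − 0 = 0, and there is no ∂_3, so H_2 ≅ 0.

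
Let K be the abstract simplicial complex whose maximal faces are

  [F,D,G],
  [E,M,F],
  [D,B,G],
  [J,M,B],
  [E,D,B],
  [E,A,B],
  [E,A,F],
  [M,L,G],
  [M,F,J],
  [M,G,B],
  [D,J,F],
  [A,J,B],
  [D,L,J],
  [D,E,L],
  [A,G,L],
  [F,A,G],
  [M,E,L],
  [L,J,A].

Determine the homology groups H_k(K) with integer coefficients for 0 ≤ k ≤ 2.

H_0 ≅ Z,  H_1 ≅ Z^2,  H_2 ≅ Z.

Take the total order A < B < D < E < F < G < J < L < M on the vertex set. Then K (dimension 2) consists of the simplices:

  0-simplices (9): A, B, D, E, F, G, J, L, M
  1-simplices (27): AB, AE, AF, AG, AJ, AL, BD, BE, BG, BJ, BM, DE, DF, DG, DJ, DL, EF, EL, EM, FG, FJ, FM, GL, GM, JL, JM, LM
  2-simplices (18): ABE, ABJ, AEF, AFG, AGL, AJL, BDE, BDG, BGM, BJM, DEL, DFG, DFJ, DJL, EFM, ELM, FJM, GLM

giving chain groups C_0 ≅ Z^9, C_1 ≅ Z^27, C_2 ≅ Z^18.

The boundary map ∂_1: C_1 → C_0 is given by ∂[p,q] = [q] − [p].
The resulting 9×27 matrix has rank 8, and its Smith normal form has invariant factors (1,1,1,1,1,1,1,1).

The boundary map ∂_2: C_2 → C_1 sends each 2-simplex [p,q,r] to [q,r] − [p,r] + [p,q]. For instance
  ∂GLM = LM − GM + GL,
  ∂EFM = FM − EM + EF.
As a 27×18 matrix over Z this has rank 17, with invariant factors (1,1,1,1,1,1,1,1,1,1,1,1,1,1,1,1,1).

From H_k ≅ ker(∂_k) / im(∂_{k+1}) we obtain:

  H_0: rank C_0 − rank ∂_1 = 9 − 8 = 1, and the invariant factors of ∂_1 are all 1, so H_0 = Z.
  H_1: rank ker ∂_1 − rank ∂_2 = (27 − 8) − 17 = 2, and the invariant factors of ∂_2 are all 1, so H_1 = Z^2.
  H_2: rank ker ∂_2 − rank ∂_3 = (18 − 17) − 0 = 1, and there is no ∂_3, so H_2 = Z.

As a check, the Euler characteristic is 9 − 27 + 18 = 0, which agrees with 1 − 2 + 1 = 0.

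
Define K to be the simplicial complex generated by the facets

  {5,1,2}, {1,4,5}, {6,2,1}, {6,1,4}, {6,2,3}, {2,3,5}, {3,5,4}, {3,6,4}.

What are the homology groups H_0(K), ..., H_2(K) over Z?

Take the total order 1 < 2 < 3 < 4 < 5 < 6 on the vertex set. Then K (dimension 2) consists of the simplices:

  0-simplices (6): [1], [2], [3], [4], [5], [6]
  1-simplices (12): [1,2], [1,4], [1,5], [1,6], [2,3], [2,5], [2,6], [3,4], [3,5], [3,6], [4,5], [4,6]
  2-simplices (8): [1,2,5], [1,2,6], [1,4,5], [1,4,6], [2,3,5], [2,3,6], [3,4,5], [3,4,6]

so the chain groups are C_0 ≅ Z^6, C_1 ≅ Z^12, C_2 ≅ Z^8.

∂_1: C_1 → C_0 is given by ∂[p,q] = [q] − [p]. For instance
  ∂[1,2] = [2] − [1].
This gives a 6×12 integer matrix of rank 5; reducing to Smith normal form yields diagonal entries (1,1,1,1,1).

∂_2: C_2 → C_1 acts by ∂[p,q,r] = [q,r] − [p,r] + [p,q]. For instance
  ∂[1,2,5] = [2,5] − [1,5] + [1,2],
  ∂[1,4,5] = [4,5] − [1,5] + [1,4].
This gives a 12×8 integer matrix of rank 7; reducing to Smith normal form yields diagonal entries (1,1,1,1,1,1,1).

Now H_k = ker ∂_k / im ∂_{k+1}, so:

  H_0: rank C_0 − rank ∂_1 = 6 − 5 = 1, and the invariant factors of ∂_1 are all 1, so H_0 ≅ Z.
  H_1: rank ker ∂_1 − rank ∂_2 = (12 − 5) − 7 = 0, and the invariant factors of ∂_2 are all 1, so H_1 ≅ 0.
  H_2: rank ker ∂_2 − rank ∂_3 = (8 − 7) − 0 = 1, and there is no ∂_3, so H_2 ≅ Z.

H_0 = Z,  H_1 = 0,  H_2 = Z.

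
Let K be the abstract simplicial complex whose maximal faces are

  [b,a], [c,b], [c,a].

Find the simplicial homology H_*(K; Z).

We work with the vertex ordering a < b < c. The simplices of K, each written with vertices in increasing order, are:

  0-simplices (3): a, b, c
  1-simplices (3): ab, ac, bc

Hence C_0 ≅ Z^3, C_1 ≅ Z^3.

The boundary map ∂_1: C_1 → C_0 maps an edge to its endpoints' difference, ∂[p,q] = q − p. For instance
  ∂ab = b − a.
The resulting 3×3 matrix has rank 2, and its Smith normal form has invariant factors (1,1).

Now H_k = ker ∂_k / im ∂_{k+1}, so:

  H_0: rank C_0 − rank ∂_1 = 3 − 2 = 1, and the invariant factors of ∂_1 are all 1, so H_0 ≅ Z.
  H_1: rank ker ∂_1 − rank ∂_2 = (3 − 2) − 0 = 1, and there is no ∂_2, so H_1 ≅ Z.

As a check, the Euler characteristic is 3 − 3 = 0, which agrees with 1 − 1 = 0.

H_0 = Z,  H_1 = Z.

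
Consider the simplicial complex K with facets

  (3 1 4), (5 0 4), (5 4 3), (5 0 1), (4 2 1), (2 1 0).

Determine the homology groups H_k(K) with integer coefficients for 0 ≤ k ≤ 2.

We work with the vertex ordering 0 < 1 < 2 < 3 < 4 < 5. The simplices of K, each written with vertices in increasing order, are:

  0-simplices (6): [0], [1], [2], [3], [4], [5]
  1-simplices (12): [0,1], [0,2], [0,4], [0,5], [1,2], [1,3], [1,4], [1,5], [2,4], [3,4], [3,5], [4,5]
  2-simplices (6): [0,1,2], [0,1,5], [0,4,5], [1,2,4], [1,3,4], [3,4,5]

so the chain groups are C_0 ≅ Z^6, C_1 ≅ Z^12, C_2 ≅ Z^6.

Boundary ∂_1: C_1 → C_0 sends each edge [p,q] (with p < q) to q − p. For instance
  ∂[1,4] = [4] − [1].
The 6×12 boundary matrix has rank 5 and Smith normal form diag(1,1,1,1,1).

The boundary map ∂_2: C_2 → C_1 acts by ∂[p,q,r] = [q,r] − [p,r] + [p,q]. For instance
  ∂[3,4,5] = [4,5] − [3,5] + [3,4],
  ∂[1,3,4] = [3,4] − [1,4] + [1,3].
The 12×6 boundary matrix has rank 6 and Smith normal form diag(1,1,1,1,1,1).

Now H_k = ker ∂_k / im ∂_{k+1}, so:

  H_0: rank C_0 − rank ∂_1 = 6 − 5 = 1, and the invariant factors of ∂_1 are all 1, so H_0 = Z.
  H_1: rank ker ∂_1 − rank ∂_2 = (12 − 5) − 6 = 1, and the invariant factors of ∂_2 are all 1, so H_1 = Z.
  H_2: rank ker ∂_2 − rank ∂_3 = (6 − 6) − 0 = 0, and there is no ∂_3, so H_2 = 0.

(K is a triangulation of the cylinder S^1 x I.)

H_0 ≅ Z,  H_1 ≅ Z,  H_2 = 0.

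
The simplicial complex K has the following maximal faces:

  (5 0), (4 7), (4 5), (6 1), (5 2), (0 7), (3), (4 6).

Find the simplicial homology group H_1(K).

H_1 = Z.

We work with the vertex ordering 0 < 1 < 2 < 3 < 4 < 5 < 6 < 7. The simplices of K, each written with vertices in increasing order, are:

  0-simplices (8): [0], [1], [2], [3], [4], [5], [6], [7]
  1-simplices (7): [0,5], [0,7], [1,6], [2,5], [4,5], [4,6], [4,7]

Hence C_0 ≅ Z^8, C_1 ≅ Z^7.

∂_1: C_1 → C_0 is given by ∂[p,q] = [q] − [p]. For instance
  ∂[2,5] = [5] − [2].
This gives a 8×7 integer matrix of rank 6; reducing to Smith normal form yields diagonal entries (1,1,1,1,1,1).

From H_k ≅ ker(∂_k) / im(∂_{k+1}) we obtain:

  H_1: rank ker ∂_1 − rank ∂_2 = (7 − 6) − 0 = 1, and there is no ∂_2, so H_1 = Z.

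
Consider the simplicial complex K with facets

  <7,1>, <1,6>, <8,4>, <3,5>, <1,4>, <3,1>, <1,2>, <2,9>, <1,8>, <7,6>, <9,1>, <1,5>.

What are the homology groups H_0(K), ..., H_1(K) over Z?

H_0 = Z,  H_1 = Z^4.

K has 9 vertices, 12 edges.
rank ∂_0 = 0, rank ∂_1 = 8 ⇒ b_0 = 9 − 0 − 8 = 1; all invariant factors of ∂_1 are 1 so no torsion. So H_0 ≅ Z.
rank ∂_1 = 8, rank ∂_2 = 0 ⇒ b_1 = 12 − 8 − 0 = 4. So H_1 ≅ Z^4.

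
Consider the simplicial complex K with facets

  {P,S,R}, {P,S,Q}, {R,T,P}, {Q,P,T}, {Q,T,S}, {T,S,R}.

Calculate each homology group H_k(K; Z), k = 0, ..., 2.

H_0 ≅ Z,  H_1 = 0,  H_2 ≅ Z.

Fix the vertex order P < Q < R < S < T and write every simplex with vertices in increasing order. Then dim K = 2 and the simplices of K are:

  0-simplices (5): P, Q, R, S, T
  1-simplices (9): PQ, PR, PS, PT, QS, QT, RS, RT, ST
  2-simplices (6): PQS, PQT, PRS, PRT, QST, RST

so the chain groups are C_0 ≅ Z^5, C_1 ≅ Z^9, C_2 ≅ Z^6.

Boundary ∂_1: C_1 → C_0 maps an edge to its endpoints' difference, ∂[p,q] = q − p.
This gives a 5×9 integer matrix of rank 4; reducing to Smith normal form yields diagonal entries (1,1,1,1).

The boundary map ∂_2: C_2 → C_1 maps a triangle to the signed sum of its edges. For instance
  ∂RST = ST − RT + RS,
  ∂PQS = QS − PS + PQ.
The 9×6 boundary matrix has rank 5 and Smith normal form diag(1,1,1,1,1).

Computing H_k = (kernel of ∂_k) / (image of ∂_{k+1}):

  H_0: rank C_0 − rank ∂_1 = 5 − 4 = 1, and the invariant factors of ∂_1 are all 1, so H_0 = Z.
  H_1: rank ker ∂_1 − rank ∂_2 = (9 − 4) − 5 = 0, and the invariant factors of ∂_2 are all 1, so H_1 = 0.
  H_2: rank ker ∂_2 − rank ∂_3 = (6 − 5) − 0 = 1, and there is no ∂_3, so H_2 = Z.

As a check, the Euler characteristic is 5 − 9 + 6 = 2, which agrees with 1 − 0 + 1 = 2.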